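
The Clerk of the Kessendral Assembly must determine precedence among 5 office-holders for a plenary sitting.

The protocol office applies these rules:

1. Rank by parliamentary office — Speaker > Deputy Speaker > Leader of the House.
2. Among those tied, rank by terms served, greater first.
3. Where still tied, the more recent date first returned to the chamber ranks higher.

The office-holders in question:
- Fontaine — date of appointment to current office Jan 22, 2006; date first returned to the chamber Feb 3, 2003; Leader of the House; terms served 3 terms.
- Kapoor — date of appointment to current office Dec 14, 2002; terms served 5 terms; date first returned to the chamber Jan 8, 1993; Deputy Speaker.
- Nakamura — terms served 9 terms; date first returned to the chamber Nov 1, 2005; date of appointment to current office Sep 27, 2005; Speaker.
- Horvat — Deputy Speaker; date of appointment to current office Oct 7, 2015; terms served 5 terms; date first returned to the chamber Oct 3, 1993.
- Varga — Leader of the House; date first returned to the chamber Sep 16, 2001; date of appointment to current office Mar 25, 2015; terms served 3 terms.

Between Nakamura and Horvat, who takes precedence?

Nakamura

By parliamentary office: Nakamura (Speaker); then Horvat and Kapoor (Deputy Speaker); then Fontaine and Varga (Leader of the House).
Horvat and Kapoor both have terms served 5 terms, so the next rule applies.
Among Horvat and Kapoor, by date first returned to the chamber (later first): Horvat (Oct 3, 1993) before Kapoor (Jan 8, 1993).
Fontaine and Varga both have terms served 3 terms, so the next rule applies.
Among Fontaine and Varga, by date first returned to the chamber (later first): Fontaine (Feb 3, 2003) before Varga (Sep 16, 2001).
So Nakamura takes precedence.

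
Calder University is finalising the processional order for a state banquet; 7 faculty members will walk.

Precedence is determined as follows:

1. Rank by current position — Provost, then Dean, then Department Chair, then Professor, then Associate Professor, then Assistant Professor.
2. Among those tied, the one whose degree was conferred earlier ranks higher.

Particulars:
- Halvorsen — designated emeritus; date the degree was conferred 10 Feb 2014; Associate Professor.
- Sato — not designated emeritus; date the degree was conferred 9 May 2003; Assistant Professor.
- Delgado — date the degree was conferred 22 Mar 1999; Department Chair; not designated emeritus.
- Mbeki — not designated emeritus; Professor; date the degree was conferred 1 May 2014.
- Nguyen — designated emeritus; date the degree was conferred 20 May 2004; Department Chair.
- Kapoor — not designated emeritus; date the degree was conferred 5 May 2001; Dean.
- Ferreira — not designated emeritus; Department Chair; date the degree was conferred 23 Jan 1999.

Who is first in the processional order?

By current position: Kapoor (Dean); then Ferreira, Delgado and Nguyen (Department Chair); then Mbeki (Professor); then Halvorsen (Associate Professor); then Sato (Assistant Professor).
Among Ferreira, Delgado and Nguyen, by date the degree was conferred (earlier first): Ferreira (23 Jan 1999) before Delgado (22 Mar 1999) before Nguyen (20 May 2004).
Order: Kapoor, Ferreira, Delgado, Nguyen, Mbeki, Halvorsen, Sato.

Kapoor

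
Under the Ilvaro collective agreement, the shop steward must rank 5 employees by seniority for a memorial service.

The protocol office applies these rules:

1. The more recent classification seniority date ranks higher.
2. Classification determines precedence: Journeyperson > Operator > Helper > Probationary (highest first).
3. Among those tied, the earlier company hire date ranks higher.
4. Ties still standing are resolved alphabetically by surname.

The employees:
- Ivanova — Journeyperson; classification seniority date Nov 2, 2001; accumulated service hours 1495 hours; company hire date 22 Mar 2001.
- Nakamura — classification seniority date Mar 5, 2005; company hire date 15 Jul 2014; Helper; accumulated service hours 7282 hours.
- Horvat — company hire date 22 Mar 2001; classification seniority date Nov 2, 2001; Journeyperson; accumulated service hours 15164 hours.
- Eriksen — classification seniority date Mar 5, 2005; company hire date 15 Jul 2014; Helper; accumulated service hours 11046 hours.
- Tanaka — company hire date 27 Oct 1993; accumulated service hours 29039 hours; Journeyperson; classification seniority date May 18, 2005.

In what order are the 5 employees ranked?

By classification seniority date (later first): Tanaka (May 18, 2005); then Eriksen and Nakamura (both Mar 5, 2005); then Horvat and Ivanova (both Nov 2, 2001).
Eriksen and Nakamura are each Helper, so the next rule applies.
Eriksen and Nakamura both have company hire date 15 Jul 2014, so the next rule applies.
Among Eriksen and Nakamura, alphabetically by surname: Eriksen before Nakamura.
Horvat and Ivanova are each Journeyperson, so the next rule applies.
Horvat and Ivanova both have company hire date 22 Mar 2001, so the next rule applies.
Among Horvat and Ivanova, alphabetically by surname: Horvat before Ivanova.
Full order: Tanaka, Eriksen, Nakamura, Horvat, Ivanova.

Tanaka, Eriksen, Nakamura, Horvat, Ivanova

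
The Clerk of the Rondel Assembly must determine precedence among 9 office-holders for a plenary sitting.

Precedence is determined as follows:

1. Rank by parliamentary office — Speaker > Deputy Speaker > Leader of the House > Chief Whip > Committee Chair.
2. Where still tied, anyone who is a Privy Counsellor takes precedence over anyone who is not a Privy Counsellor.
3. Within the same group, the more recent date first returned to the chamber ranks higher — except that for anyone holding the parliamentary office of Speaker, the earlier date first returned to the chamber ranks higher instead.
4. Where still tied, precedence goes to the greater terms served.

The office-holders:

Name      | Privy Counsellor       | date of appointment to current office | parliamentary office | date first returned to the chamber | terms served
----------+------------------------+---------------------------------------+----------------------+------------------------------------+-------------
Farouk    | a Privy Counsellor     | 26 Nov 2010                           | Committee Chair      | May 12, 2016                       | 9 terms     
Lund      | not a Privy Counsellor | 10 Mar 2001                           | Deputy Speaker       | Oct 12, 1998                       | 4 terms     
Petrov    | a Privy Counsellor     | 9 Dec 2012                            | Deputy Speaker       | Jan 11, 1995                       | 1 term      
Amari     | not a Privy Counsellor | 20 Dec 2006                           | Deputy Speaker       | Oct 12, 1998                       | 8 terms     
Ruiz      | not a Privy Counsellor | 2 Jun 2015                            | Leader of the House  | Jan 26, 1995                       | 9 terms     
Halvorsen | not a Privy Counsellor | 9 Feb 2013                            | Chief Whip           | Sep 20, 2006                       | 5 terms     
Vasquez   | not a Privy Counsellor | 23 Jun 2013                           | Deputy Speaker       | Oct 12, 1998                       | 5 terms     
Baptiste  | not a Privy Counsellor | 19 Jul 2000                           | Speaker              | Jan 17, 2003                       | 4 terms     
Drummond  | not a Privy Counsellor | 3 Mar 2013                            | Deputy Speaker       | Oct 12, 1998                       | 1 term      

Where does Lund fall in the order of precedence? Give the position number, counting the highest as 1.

By parliamentary office: Baptiste (Speaker); then Petrov, Amari, Vasquez, Lund and Drummond (Deputy Speaker); then Ruiz (Leader of the House); then Halvorsen (Chief Whip); then Farouk (Committee Chair).
Among Petrov, Amari, Vasquez, Lund and Drummond, a Privy Counsellor before not a Privy Counsellor: Petrov (a Privy Counsellor) before Amari, Vasquez, Lund and Drummond (not a Privy Counsellor).
Amari, Vasquez, Lund and Drummond all have date first returned to the chamber Oct 12, 1998, so the next rule applies.
Among Amari, Vasquez, Lund and Drummond, by terms served (higher first): Amari (8 terms) before Vasquez (5 terms) before Lund (4 terms) before Drummond (1 term).
Order: Baptiste, Petrov, Amari, Vasquez, Lund, Drummond, Ruiz, Halvorsen, Farouk. So position 5.

5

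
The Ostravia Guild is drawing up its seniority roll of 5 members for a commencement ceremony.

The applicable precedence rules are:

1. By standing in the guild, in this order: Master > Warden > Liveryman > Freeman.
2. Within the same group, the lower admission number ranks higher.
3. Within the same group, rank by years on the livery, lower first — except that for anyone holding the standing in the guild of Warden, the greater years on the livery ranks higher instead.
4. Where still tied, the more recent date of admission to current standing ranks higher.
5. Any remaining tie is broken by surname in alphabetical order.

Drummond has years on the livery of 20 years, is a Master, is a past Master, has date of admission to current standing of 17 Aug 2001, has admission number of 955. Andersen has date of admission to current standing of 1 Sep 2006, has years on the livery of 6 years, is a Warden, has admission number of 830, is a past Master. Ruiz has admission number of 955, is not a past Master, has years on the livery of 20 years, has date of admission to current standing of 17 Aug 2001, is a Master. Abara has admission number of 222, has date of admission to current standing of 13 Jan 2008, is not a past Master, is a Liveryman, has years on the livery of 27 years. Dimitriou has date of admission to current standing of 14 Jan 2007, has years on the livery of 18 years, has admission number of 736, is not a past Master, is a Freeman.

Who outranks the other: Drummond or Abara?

Drummond

By standing in the guild: Drummond and Ruiz (Master); then Andersen (Warden); then Abara (Liveryman); then Dimitriou (Freeman).
Drummond and Ruiz both have admission number 955, so the next rule applies.
Drummond and Ruiz both have years on the livery 20 years, so the next rule applies.
Drummond and Ruiz both have date of admission to current standing 17 Aug 2001, so the next rule applies.
Among Drummond and Ruiz, alphabetically by surname: Drummond before Ruiz.
So Drummond takes precedence.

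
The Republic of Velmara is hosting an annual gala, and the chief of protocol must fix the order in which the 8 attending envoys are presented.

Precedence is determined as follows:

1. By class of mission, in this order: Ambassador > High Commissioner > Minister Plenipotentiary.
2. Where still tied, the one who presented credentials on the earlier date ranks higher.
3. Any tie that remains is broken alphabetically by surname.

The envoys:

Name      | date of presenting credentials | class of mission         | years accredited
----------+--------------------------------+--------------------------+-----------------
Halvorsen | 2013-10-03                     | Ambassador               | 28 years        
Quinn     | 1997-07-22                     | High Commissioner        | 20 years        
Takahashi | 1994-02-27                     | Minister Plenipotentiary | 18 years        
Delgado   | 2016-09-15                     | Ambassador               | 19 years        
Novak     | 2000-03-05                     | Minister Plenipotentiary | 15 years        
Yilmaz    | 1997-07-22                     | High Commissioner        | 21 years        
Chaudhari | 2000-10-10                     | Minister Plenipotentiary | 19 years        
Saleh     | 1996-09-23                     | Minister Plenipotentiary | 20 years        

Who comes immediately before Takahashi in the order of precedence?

Yilmaz

By class of mission: Halvorsen and Delgado (Ambassador); then Quinn and Yilmaz (High Commissioner); then Takahashi, Saleh, Novak and Chaudhari (Minister Plenipotentiary).
Among Halvorsen and Delgado, by date of presenting credentials (earlier first): Halvorsen (2013-10-03) before Delgado (2016-09-15).
Quinn and Yilmaz both have date of presenting credentials 1997-07-22, so the next rule applies.
Among Quinn and Yilmaz, alphabetically by surname: Quinn before Yilmaz.
Among Takahashi, Saleh, Novak and Chaudhari, by date of presenting credentials (earlier first): Takahashi (1994-02-27) before Saleh (1996-09-23) before Novak (2000-03-05) before Chaudhari (2000-10-10).
Order: Halvorsen, Delgado, Quinn, Yilmaz, Takahashi, Saleh, Novak, Chaudhari.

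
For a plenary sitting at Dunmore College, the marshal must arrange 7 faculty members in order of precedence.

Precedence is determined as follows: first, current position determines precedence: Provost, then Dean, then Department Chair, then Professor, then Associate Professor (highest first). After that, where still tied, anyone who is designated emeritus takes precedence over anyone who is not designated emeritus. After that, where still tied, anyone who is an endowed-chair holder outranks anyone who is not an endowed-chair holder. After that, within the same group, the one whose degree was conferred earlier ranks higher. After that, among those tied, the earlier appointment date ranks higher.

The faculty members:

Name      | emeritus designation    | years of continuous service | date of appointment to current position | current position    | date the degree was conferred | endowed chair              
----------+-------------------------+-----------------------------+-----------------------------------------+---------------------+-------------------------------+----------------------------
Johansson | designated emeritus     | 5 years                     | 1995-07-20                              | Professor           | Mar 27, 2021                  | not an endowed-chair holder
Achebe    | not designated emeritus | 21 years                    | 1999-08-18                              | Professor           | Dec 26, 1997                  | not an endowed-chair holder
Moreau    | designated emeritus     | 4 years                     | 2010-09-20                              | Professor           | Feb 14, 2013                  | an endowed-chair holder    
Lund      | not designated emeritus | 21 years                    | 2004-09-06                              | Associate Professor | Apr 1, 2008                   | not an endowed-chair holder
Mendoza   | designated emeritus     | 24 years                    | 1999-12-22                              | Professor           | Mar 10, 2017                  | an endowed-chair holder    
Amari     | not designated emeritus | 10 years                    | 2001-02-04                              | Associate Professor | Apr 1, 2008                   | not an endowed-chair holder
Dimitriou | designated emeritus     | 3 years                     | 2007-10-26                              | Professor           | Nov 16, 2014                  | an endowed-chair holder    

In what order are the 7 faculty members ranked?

By current position: Moreau, Dimitriou, Mendoza, Johansson and Achebe (Professor); then Amari and Lund (Associate Professor).
Among Moreau, Dimitriou, Mendoza, Johansson and Achebe, designated emeritus before not designated emeritus: Moreau, Dimitriou, Mendoza and Johansson (designated emeritus) before Achebe (not designated emeritus).
Among Moreau, Dimitriou, Mendoza and Johansson, an endowed-chair holder before not an endowed-chair holder: Moreau, Dimitriou and Mendoza (an endowed-chair holder) before Johansson (not an endowed-chair holder).
Among Moreau, Dimitriou and Mendoza, by date the degree was conferred (earlier first): Moreau (Feb 14, 2013) before Dimitriou (Nov 16, 2014) before Mendoza (Mar 10, 2017).
Amari and Lund are each not designated emeritus, so the next rule applies.
Amari and Lund are each not an endowed-chair holder, so the next rule applies.
Amari and Lund both have date the degree was conferred Apr 1, 2008, so the next rule applies.
Among Amari and Lund, by date of appointment to current position (earlier first): Amari (2001-02-04) before Lund (2004-09-06).
Full order: Moreau, Dimitriou, Mendoza, Johansson, Achebe, Amari, Lund.

Moreau, Dimitriou, Mendoza, Johansson, Achebe, Amari, Lund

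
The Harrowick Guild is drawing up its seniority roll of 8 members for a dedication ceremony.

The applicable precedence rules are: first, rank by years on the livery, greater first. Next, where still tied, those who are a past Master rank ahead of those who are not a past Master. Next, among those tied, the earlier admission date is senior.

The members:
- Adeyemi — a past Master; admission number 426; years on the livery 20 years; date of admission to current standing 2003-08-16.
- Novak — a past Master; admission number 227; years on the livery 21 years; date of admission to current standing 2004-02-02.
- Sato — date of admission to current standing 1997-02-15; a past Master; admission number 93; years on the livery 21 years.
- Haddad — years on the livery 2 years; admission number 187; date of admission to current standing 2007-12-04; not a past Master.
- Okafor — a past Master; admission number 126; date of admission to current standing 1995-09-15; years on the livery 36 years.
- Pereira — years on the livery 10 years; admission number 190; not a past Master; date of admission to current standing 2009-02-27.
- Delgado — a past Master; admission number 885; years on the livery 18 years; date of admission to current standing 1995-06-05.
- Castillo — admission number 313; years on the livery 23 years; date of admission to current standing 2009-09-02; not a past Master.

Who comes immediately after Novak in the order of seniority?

Adeyemi

By years on the livery (higher first): Okafor (36 years); then Castillo (23 years); then Sato and Novak (both 21 years); then Adeyemi (20 years); then Delgado (18 years); then Pereira (10 years); then Haddad (2 years).
Sato and Novak are each a past Master, so the next rule applies.
Among Sato and Novak, by date of admission to current standing (earlier first): Sato (1997-02-15) before Novak (2004-02-02).
Order: Okafor, Castillo, Sato, Novak, Adeyemi, Delgado, Pereira, Haddad.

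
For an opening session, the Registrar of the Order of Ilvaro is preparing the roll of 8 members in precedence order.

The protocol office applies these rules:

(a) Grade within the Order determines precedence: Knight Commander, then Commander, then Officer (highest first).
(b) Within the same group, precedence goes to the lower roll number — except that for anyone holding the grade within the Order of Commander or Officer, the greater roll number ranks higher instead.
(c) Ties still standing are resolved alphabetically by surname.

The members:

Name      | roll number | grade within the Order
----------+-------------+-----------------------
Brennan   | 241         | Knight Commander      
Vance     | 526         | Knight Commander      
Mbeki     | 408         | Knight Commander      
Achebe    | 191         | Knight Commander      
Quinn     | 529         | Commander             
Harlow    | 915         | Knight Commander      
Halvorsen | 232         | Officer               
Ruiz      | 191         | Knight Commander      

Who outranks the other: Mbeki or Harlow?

By grade within the Order: Achebe, Ruiz, Brennan, Mbeki, Vance and Harlow (Knight Commander); then Quinn (Commander); then Halvorsen (Officer).
Among Achebe, Ruiz, Brennan, Mbeki, Vance and Harlow, by roll number (lower first): Achebe and Ruiz (191) before Brennan (241) before Mbeki (408) before Vance (526) before Harlow (915).
Among Achebe and Ruiz, alphabetically by surname: Achebe before Ruiz.
So Mbeki takes precedence.

Mbeki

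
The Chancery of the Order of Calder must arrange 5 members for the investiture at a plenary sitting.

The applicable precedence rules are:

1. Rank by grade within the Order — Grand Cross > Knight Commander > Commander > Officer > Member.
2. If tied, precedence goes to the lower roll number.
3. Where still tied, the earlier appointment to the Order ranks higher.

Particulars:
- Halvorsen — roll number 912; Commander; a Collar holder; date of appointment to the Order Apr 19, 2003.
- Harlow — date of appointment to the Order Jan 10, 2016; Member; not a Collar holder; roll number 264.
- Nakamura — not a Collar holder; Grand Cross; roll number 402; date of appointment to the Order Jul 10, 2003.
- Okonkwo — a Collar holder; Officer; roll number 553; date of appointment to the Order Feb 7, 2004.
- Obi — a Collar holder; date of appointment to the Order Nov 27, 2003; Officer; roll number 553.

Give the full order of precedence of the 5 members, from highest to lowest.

By grade within the Order: Nakamura (Grand Cross); then Halvorsen (Commander); then Obi and Okonkwo (Officer); then Harlow (Member).
Obi and Okonkwo both have roll number 553, so the next rule applies.
Among Obi and Okonkwo, by date of appointment to the Order (earlier first): Obi (Nov 27, 2003) before Okonkwo (Feb 7, 2004).
Full order: Nakamura, Halvorsen, Obi, Okonkwo, Harlow.

Nakamura, Halvorsen, Obi, Okonkwo, Harlow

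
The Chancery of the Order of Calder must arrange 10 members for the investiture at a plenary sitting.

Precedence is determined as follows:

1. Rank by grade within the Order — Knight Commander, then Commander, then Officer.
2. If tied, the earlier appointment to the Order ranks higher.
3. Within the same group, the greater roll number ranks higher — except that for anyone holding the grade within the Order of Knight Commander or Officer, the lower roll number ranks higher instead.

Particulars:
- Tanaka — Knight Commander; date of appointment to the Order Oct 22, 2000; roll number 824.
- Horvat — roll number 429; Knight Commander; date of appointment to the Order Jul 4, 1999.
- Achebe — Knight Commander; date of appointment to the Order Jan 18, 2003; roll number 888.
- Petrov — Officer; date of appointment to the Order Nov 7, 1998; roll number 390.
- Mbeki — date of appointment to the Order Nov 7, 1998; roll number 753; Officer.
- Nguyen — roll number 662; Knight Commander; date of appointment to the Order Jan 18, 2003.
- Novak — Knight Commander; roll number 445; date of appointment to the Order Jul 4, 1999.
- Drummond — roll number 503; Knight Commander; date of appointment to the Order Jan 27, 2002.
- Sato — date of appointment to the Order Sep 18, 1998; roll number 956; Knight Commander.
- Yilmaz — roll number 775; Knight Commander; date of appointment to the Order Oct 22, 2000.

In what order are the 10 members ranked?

Sato, Horvat, Novak, Yilmaz, Tanaka, Drummond, Nguyen, Achebe, Petrov, Mbeki

By grade within the Order: Sato, Horvat, Novak, Yilmaz, Tanaka, Drummond, Nguyen and Achebe (Knight Commander); then Petrov and Mbeki (Officer).
Among Sato, Horvat, Novak, Yilmaz, Tanaka, Drummond, Nguyen and Achebe, by date of appointment to the Order (earlier first): Sato (Sep 18, 1998) before Horvat and Novak (Jul 4, 1999) before Yilmaz and Tanaka (Oct 22, 2000) before Drummond (Jan 27, 2002) before Nguyen and Achebe (Jan 18, 2003).
Among Horvat and Novak, by roll number (lower first) (reversed rule for this group): Horvat (429) before Novak (445).
Among Yilmaz and Tanaka, by roll number (lower first) (reversed rule for this group): Yilmaz (775) before Tanaka (824).
Among Nguyen and Achebe, by roll number (lower first) (reversed rule for this group): Nguyen (662) before Achebe (888).
Petrov and Mbeki both have date of appointment to the Order Nov 7, 1998, so the next rule applies.
Among Petrov and Mbeki, by roll number (lower first) (reversed rule for this group): Petrov (390) before Mbeki (753).
Full order: Sato, Horvat, Novak, Yilmaz, Tanaka, Drummond, Nguyen, Achebe, Petrov, Mbeki.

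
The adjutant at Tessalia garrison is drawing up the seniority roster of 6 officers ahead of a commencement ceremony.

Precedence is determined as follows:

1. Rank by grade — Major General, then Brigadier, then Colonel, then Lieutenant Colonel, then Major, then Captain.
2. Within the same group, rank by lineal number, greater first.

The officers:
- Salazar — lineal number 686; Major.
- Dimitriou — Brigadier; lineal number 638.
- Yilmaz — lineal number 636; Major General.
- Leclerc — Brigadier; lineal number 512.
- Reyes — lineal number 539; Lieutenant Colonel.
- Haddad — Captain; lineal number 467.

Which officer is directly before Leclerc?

Dimitriou

By grade: Yilmaz (Major General); then Dimitriou and Leclerc (Brigadier); then Reyes (Lieutenant Colonel); then Salazar (Major); then Haddad (Captain).
Among Dimitriou and Leclerc, by lineal number (higher first): Dimitriou (638) before Leclerc (512).
Order: Yilmaz, Dimitriou, Leclerc, Reyes, Salazar, Haddad.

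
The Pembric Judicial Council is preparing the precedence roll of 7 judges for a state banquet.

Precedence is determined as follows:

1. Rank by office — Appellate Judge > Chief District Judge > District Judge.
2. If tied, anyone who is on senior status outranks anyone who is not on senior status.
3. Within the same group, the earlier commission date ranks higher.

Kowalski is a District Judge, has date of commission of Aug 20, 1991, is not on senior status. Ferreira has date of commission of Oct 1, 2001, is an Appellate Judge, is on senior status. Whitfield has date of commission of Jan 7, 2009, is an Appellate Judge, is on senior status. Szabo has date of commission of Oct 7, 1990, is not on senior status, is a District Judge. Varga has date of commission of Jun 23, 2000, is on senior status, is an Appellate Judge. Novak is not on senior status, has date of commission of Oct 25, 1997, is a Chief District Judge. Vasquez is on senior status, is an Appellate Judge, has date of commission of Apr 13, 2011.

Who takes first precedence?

Varga

By office: Varga, Ferreira, Whitfield and Vasquez (Appellate Judge); then Novak (Chief District Judge); then Szabo and Kowalski (District Judge).
Varga, Ferreira, Whitfield and Vasquez are each on senior status, so the next rule applies.
Among Varga, Ferreira, Whitfield and Vasquez, by date of commission (earlier first): Varga (Jun 23, 2000) before Ferreira (Oct 1, 2001) before Whitfield (Jan 7, 2009) before Vasquez (Apr 13, 2011).
Szabo and Kowalski are each not on senior status, so the next rule applies.
Among Szabo and Kowalski, by date of commission (earlier first): Szabo (Oct 7, 1990) before Kowalski (Aug 20, 1991).
Order: Varga, Ferreira, Whitfield, Vasquez, Novak, Szabo, Kowalski.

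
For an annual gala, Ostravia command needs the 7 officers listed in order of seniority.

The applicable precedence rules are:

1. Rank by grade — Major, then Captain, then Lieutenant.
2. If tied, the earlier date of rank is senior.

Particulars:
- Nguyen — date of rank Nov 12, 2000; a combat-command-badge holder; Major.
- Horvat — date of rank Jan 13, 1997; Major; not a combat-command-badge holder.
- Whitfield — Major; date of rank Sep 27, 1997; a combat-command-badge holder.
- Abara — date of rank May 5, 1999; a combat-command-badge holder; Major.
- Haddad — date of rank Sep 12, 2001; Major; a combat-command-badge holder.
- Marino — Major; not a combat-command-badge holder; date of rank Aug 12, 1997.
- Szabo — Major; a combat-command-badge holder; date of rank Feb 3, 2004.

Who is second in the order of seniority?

By grade: Horvat, Marino, Whitfield, Abara, Nguyen, Haddad and Szabo (Major).
Among Horvat, Marino, Whitfield, Abara, Nguyen, Haddad and Szabo, by date of rank (earlier first): Horvat (Jan 13, 1997) before Marino (Aug 12, 1997) before Whitfield (Sep 27, 1997) before Abara (May 5, 1999) before Nguyen (Nov 12, 2000) before Haddad (Sep 12, 2001) before Szabo (Feb 3, 2004).
Order: Horvat, Marino, Whitfield, Abara, Nguyen, Haddad, Szabo.

Marino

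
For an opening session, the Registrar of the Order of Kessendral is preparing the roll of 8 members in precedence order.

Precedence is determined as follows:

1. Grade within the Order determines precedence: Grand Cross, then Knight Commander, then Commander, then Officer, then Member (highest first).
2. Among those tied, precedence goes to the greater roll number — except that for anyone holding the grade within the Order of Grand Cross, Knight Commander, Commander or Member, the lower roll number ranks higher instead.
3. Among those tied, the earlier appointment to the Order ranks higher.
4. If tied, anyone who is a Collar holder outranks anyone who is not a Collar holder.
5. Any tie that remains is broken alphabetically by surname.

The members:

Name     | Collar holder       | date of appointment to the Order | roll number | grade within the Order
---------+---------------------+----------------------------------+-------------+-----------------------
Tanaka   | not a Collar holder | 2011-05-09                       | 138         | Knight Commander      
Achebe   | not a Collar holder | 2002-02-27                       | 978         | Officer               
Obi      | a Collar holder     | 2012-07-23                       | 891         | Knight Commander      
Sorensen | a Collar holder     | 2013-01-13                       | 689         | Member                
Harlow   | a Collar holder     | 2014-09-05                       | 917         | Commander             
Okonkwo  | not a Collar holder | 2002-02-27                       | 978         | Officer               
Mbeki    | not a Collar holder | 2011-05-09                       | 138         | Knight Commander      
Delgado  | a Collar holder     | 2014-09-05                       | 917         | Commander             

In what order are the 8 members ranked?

By grade within the Order: Mbeki, Tanaka and Obi (Knight Commander); then Delgado and Harlow (Commander); then Achebe and Okonkwo (Officer); then Sorensen (Member).
Among Mbeki, Tanaka and Obi, by roll number (lower first) (reversed rule for this group): Mbeki and Tanaka (138) before Obi (891).
Mbeki and Tanaka both have date of appointment to the Order 2011-05-09, so the next rule applies.
Mbeki and Tanaka are each not a Collar holder, so the next rule applies.
Among Mbeki and Tanaka, alphabetically by surname: Mbeki before Tanaka.
Delgado and Harlow both have roll number 917, so the next rule applies.
Delgado and Harlow both have date of appointment to the Order 2014-09-05, so the next rule applies.
Delgado and Harlow are each a Collar holder, so the next rule applies.
Among Delgado and Harlow, alphabetically by surname: Delgado before Harlow.
Achebe and Okonkwo both have roll number 978, so the next rule applies.
Achebe and Okonkwo both have date of appointment to the Order 2002-02-27, so the next rule applies.
Achebe and Okonkwo are each not a Collar holder, so the next rule applies.
Among Achebe and Okonkwo, alphabetically by surname: Achebe before Okonkwo.
Full order: Mbeki, Tanaka, Obi, Delgado, Harlow, Achebe, Okonkwo, Sorensen.

Mbeki, Tanaka, Obi, Delgado, Harlow, Achebe, Okonkwo, Sorensen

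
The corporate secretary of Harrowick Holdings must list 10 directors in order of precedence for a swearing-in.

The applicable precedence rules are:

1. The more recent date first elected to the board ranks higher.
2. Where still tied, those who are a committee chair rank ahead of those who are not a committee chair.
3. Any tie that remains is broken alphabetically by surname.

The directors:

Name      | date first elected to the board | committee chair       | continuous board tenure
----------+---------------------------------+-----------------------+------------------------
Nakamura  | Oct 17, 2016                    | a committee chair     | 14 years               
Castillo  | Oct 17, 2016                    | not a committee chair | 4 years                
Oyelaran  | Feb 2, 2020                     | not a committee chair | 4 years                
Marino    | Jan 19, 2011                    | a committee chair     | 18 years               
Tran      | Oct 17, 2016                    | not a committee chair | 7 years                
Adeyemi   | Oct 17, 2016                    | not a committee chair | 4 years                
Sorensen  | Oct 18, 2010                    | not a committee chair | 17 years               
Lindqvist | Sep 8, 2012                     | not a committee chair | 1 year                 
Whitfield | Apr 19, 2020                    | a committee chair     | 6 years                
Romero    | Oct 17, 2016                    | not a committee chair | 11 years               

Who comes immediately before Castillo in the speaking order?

Adeyemi

By date first elected to the board (later first): Whitfield (Apr 19, 2020); then Oyelaran (Feb 2, 2020); then Nakamura, Adeyemi, Castillo, Romero and Tran (each Oct 17, 2016); then Lindqvist (Sep 8, 2012); then Marino (Jan 19, 2011); then Sorensen (Oct 18, 2010).
Among Nakamura, Adeyemi, Castillo, Romero and Tran, a committee chair before not a committee chair: Nakamura (a committee chair) before Adeyemi, Castillo, Romero and Tran (not a committee chair).
Among Adeyemi, Castillo, Romero and Tran, alphabetically by surname: Adeyemi before Castillo before Romero before Tran.
Order: Whitfield, Oyelaran, Nakamura, Adeyemi, Castillo, Romero, Tran, Lindqvist, Marino, Sorensen.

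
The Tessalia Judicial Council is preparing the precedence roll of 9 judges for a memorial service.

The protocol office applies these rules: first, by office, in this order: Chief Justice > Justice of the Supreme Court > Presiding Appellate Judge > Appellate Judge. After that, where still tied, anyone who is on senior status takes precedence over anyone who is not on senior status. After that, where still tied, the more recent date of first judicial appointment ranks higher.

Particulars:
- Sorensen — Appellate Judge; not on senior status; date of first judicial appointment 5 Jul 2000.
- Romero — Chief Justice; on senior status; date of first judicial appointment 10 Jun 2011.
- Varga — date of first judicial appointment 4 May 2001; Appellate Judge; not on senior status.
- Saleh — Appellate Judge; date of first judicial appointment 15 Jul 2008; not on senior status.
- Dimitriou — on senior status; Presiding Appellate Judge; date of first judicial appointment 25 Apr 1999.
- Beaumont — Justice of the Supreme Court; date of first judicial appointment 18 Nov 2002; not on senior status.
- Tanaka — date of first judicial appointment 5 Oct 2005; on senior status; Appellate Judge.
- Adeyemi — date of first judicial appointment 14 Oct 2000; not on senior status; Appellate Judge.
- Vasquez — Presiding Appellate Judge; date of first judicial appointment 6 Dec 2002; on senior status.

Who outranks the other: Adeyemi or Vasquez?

By office: Romero (Chief Justice); then Beaumont (Justice of the Supreme Court); then Vasquez and Dimitriou (Presiding Appellate Judge); then Tanaka, Saleh, Varga, Adeyemi and Sorensen (Appellate Judge).
Vasquez and Dimitriou are each on senior status, so the next rule applies.
Among Vasquez and Dimitriou, by date of first judicial appointment (later first): Vasquez (6 Dec 2002) before Dimitriou (25 Apr 1999).
Among Tanaka, Saleh, Varga, Adeyemi and Sorensen, on senior status before not on senior status: Tanaka (on senior status) before Saleh, Varga, Adeyemi and Sorensen (not on senior status).
Among Saleh, Varga, Adeyemi and Sorensen, by date of first judicial appointment (later first): Saleh (15 Jul 2008) before Varga (4 May 2001) before Adeyemi (14 Oct 2000) before Sorensen (5 Jul 2000).
So Vasquez takes precedence.

Vasquez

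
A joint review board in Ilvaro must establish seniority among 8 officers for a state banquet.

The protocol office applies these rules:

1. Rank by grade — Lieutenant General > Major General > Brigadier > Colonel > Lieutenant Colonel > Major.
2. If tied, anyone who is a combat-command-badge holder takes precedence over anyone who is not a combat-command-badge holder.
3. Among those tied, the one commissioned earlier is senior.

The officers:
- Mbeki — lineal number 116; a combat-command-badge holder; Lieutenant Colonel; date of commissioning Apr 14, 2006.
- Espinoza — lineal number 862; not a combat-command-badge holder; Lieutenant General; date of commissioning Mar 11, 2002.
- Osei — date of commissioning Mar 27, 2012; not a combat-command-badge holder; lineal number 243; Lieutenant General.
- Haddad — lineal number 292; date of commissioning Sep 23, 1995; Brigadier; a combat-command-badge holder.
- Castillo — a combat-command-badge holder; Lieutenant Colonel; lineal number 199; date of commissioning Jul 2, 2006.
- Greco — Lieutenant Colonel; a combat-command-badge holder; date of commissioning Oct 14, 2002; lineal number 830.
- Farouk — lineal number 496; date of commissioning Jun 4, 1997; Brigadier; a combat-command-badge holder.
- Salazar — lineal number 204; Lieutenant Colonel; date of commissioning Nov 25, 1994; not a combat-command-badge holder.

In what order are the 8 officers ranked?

By grade: Espinoza and Osei (Lieutenant General); then Haddad and Farouk (Brigadier); then Greco, Mbeki, Castillo and Salazar (Lieutenant Colonel).
Espinoza and Osei are each not a combat-command-badge holder, so the next rule applies.
Among Espinoza and Osei, by date of commissioning (earlier first): Espinoza (Mar 11, 2002) before Osei (Mar 27, 2012).
Haddad and Farouk are each a combat-command-badge holder, so the next rule applies.
Among Haddad and Farouk, by date of commissioning (earlier first): Haddad (Sep 23, 1995) before Farouk (Jun 4, 1997).
Among Greco, Mbeki, Castillo and Salazar, a combat-command-badge holder before not a combat-command-badge holder: Greco, Mbeki and Castillo (a combat-command-badge holder) before Salazar (not a combat-command-badge holder).
Among Greco, Mbeki and Castillo, by date of commissioning (earlier first): Greco (Oct 14, 2002) before Mbeki (Apr 14, 2006) before Castillo (Jul 2, 2006).
Full order: Espinoza, Osei, Haddad, Farouk, Greco, Mbeki, Castillo, Salazar.

Espinoza, Osei, Haddad, Farouk, Greco, Mbeki, Castillo, Salazar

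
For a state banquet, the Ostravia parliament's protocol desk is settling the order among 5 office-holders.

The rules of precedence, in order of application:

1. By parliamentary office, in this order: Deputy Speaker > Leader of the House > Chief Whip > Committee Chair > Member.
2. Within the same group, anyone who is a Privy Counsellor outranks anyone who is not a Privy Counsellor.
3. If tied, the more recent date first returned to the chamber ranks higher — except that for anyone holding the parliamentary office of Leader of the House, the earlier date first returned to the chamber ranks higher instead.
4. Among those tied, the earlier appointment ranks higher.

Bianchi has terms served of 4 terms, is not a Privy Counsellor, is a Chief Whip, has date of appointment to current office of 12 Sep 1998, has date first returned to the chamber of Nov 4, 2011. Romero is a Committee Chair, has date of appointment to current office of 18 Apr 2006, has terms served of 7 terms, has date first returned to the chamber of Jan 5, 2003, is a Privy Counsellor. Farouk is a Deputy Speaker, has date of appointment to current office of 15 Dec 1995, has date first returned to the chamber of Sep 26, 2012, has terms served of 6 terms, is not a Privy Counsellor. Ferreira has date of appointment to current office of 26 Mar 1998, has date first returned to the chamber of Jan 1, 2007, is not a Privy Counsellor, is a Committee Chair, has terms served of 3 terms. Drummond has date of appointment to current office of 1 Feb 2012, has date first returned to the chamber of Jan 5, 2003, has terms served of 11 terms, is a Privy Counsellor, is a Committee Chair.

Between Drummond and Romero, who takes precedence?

By parliamentary office: Farouk (Deputy Speaker); then Bianchi (Chief Whip); then Romero, Drummond and Ferreira (Committee Chair).
Among Romero, Drummond and Ferreira, a Privy Counsellor before not a Privy Counsellor: Romero and Drummond (a Privy Counsellor) before Ferreira (not a Privy Counsellor).
Romero and Drummond both have date first returned to the chamber Jan 5, 2003, so the next rule applies.
Among Romero and Drummond, by date of appointment to current office (earlier first): Romero (18 Apr 2006) before Drummond (1 Feb 2012).
So Romero takes precedence.

Romero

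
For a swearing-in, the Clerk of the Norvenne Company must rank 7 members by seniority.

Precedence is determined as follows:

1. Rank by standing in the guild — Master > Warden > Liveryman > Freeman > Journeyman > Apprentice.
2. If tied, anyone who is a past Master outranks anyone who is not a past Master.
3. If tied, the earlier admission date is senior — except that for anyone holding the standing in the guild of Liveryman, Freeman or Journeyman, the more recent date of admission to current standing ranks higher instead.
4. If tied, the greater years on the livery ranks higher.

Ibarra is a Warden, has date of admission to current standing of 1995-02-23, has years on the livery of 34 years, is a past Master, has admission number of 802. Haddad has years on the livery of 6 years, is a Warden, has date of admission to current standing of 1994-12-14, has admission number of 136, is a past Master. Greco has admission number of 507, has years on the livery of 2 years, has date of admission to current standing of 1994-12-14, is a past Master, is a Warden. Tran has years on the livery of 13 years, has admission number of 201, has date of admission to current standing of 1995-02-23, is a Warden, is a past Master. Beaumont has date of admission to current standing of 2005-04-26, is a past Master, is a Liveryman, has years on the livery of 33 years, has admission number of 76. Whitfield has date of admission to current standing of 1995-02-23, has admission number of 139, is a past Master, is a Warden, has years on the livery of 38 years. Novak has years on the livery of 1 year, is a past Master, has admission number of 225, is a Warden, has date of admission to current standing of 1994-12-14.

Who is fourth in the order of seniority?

Whitfield

By standing in the guild: Haddad, Greco, Novak, Whitfield, Ibarra and Tran (Warden); then Beaumont (Liveryman).
Haddad, Greco, Novak, Whitfield, Ibarra and Tran are each a past Master, so the next rule applies.
Among Haddad, Greco, Novak, Whitfield, Ibarra and Tran, by date of admission to current standing (earlier first): Haddad, Greco and Novak (1994-12-14) before Whitfield, Ibarra and Tran (1995-02-23).
Among Haddad, Greco and Novak, by years on the livery (higher first): Haddad (6 years) before Greco (2 years) before Novak (1 year).
Among Whitfield, Ibarra and Tran, by years on the livery (higher first): Whitfield (38 years) before Ibarra (34 years) before Tran (13 years).
Order: Haddad, Greco, Novak, Whitfield, Ibarra, Tran, Beaumont.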